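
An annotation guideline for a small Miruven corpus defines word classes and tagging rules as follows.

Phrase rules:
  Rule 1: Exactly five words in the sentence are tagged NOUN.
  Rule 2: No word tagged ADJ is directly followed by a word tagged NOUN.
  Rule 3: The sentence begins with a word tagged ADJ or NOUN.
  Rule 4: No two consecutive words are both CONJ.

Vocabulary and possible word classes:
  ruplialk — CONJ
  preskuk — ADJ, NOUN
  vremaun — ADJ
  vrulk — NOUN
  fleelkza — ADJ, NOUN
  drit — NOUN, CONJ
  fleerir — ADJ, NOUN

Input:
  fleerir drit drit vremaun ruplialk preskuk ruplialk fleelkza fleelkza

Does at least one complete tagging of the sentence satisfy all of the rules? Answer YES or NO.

Candidates per position — 1:fleerir {ADJ,NOUN}; 2:drit {NOUN,CONJ}; 3:drit {NOUN,CONJ}; 4:vremaun {ADJ}; 5:ruplialk {CONJ}; 6:preskuk {ADJ,NOUN}; 7:ruplialk {CONJ}; 8:fleelkza {ADJ,NOUN}; 9:fleelkza {ADJ,NOUN}.
One satisfying assignment: NOUN NOUN CONJ ADJ CONJ NOUN CONJ NOUN NOUN.
Verifying each rule — rule 1 satisfied; rule 2 satisfied; rule 3 satisfied; rule 4 satisfied.

YES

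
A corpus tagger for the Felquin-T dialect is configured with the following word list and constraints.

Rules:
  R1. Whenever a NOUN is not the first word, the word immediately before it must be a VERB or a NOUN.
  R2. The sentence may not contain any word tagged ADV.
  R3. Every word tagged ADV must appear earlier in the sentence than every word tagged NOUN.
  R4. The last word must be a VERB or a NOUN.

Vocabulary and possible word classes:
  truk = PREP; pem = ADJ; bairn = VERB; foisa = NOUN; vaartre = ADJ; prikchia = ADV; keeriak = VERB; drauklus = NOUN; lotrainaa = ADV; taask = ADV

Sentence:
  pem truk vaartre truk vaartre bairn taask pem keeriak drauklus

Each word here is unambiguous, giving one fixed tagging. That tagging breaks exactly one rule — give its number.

Fixed tagging: ADJ PREP ADJ PREP ADJ VERB ADV ADJ VERB NOUN.
Rule check: R1 pass, R2 fail, R3 pass, R4 pass.
Only rule 2 fails.

2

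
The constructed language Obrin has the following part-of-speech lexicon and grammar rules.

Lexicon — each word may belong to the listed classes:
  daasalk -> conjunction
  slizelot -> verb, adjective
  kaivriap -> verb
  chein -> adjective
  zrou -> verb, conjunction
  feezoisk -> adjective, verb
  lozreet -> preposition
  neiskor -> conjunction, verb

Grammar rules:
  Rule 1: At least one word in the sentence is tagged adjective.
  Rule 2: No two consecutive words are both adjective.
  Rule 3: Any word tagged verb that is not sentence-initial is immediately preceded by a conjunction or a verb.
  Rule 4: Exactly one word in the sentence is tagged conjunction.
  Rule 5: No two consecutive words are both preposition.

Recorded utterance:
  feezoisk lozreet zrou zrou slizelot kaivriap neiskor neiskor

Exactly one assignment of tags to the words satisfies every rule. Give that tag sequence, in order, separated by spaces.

Candidates per position — 1:feezoisk {adjective,verb}; 2:lozreet {preposition}; 3:zrou {verb,conjunction}; 4:zrou {verb,conjunction}; 5:slizelot {verb,adjective}; 6:kaivriap {verb}; 7:neiskor {conjunction,verb}; 8:neiskor {conjunction,verb}.
Word 3 cannot be verb — rule 3 would then fail for every completion. It is conjunction.
Word 4 cannot be conjunction — rule 4 would then fail for every completion. It is verb.
Word 5 cannot be adjective — rule 3 would then fail for every completion. It is verb.
Word 7 cannot be conjunction — rule 4 would then fail for every completion. It is verb.
Word 8 cannot be conjunction — rule 4 would then fail for every completion. It is verb.
Word 1 cannot be verb — rule 1 would then fail for every completion. It is adjective.
That leaves exactly one tagging: adjective preposition conjunction verb verb verb verb verb.
Check: rule 1 ✓; rule 2 ✓; rule 3 ✓; rule 4 ✓; rule 5 ✓.

adjective preposition conjunction verb verb verb verb verb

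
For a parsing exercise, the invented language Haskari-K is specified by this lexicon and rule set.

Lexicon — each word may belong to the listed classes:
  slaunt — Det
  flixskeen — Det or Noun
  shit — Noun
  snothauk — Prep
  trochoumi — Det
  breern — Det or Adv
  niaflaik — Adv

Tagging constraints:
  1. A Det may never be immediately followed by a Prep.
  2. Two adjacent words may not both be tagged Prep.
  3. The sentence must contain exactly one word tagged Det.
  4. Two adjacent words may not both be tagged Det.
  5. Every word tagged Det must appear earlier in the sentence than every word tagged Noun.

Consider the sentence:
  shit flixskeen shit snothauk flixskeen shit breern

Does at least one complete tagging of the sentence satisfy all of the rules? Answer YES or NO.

NO

Candidates per position — 1:shit {Noun}; 2:flixskeen {Det,Noun}; 3:shit {Noun}; 4:snothauk {Prep}; 5:flixskeen {Det,Noun}; 6:shit {Noun}; 7:breern {Det,Adv}.
Every candidate sequence violates at least one rule; no consistent tagging exists.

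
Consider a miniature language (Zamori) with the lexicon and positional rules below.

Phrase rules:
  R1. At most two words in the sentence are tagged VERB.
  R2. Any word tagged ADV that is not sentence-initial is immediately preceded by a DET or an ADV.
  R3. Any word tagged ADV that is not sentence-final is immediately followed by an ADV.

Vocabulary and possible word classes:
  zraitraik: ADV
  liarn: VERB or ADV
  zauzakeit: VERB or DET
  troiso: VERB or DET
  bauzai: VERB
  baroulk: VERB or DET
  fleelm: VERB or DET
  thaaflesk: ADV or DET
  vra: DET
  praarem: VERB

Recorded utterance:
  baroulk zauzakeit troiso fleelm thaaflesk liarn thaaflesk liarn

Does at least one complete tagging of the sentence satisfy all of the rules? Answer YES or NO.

Candidates per position — 1:baroulk {VERB,DET}; 2:zauzakeit {VERB,DET}; 3:troiso {VERB,DET}; 4:fleelm {VERB,DET}; 5:thaaflesk {ADV,DET}; 6:liarn {VERB,ADV}; 7:thaaflesk {ADV,DET}; 8:liarn {VERB,ADV}.
One satisfying assignment: VERB DET DET DET ADV ADV ADV ADV.
Checking: rule 1 ✓; rule 2 ✓; rule 3 ✓.

YES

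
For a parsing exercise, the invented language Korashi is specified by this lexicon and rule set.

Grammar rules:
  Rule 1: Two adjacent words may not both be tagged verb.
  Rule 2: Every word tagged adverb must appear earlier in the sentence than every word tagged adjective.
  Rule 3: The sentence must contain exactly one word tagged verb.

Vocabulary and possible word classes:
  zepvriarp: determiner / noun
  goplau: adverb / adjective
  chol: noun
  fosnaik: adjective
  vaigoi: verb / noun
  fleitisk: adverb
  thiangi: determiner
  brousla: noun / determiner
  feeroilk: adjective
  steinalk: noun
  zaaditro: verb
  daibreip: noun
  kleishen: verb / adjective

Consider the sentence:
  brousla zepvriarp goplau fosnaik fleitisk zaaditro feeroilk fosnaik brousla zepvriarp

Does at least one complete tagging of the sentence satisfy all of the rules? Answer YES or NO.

NO

Candidates per position — 1:brousla {noun,determiner}; 2:zepvriarp {determiner,noun}; 3:goplau {adverb,adjective}; 4:fosnaik {adjective}; 5:fleitisk {adverb}; 6:zaaditro {verb}; 7:feeroilk {adjective}; 8:fosnaik {adjective}; 9:brousla {noun,determiner}; 10:zepvriarp {determiner,noun}.
Rule 2 cannot be satisfied by any choice of tags from the lexicon.
So there is no consistent tagging.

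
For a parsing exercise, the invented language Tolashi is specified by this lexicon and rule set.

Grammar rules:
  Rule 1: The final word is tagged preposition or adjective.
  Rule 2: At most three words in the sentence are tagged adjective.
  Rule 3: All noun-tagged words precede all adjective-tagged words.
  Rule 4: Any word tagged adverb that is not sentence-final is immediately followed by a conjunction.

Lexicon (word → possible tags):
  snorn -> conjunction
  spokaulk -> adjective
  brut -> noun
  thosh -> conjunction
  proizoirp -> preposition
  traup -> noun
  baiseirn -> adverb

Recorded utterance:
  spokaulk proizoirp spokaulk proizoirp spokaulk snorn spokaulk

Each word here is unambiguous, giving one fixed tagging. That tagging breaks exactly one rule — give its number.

Fixed tagging: adjective preposition adjective preposition adjective conjunction adjective.
Checking each rule: R1 pass, R2 fail, R3 pass, R4 pass.
Only rule 2 fails.

2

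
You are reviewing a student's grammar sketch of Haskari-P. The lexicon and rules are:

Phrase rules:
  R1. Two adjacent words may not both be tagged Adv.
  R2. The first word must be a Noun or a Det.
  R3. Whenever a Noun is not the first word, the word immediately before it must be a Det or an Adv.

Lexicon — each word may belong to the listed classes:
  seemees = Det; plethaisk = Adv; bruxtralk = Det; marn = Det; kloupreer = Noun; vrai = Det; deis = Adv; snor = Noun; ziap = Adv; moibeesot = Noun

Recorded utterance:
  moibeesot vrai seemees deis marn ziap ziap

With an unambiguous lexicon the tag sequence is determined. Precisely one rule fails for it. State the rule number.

1

Fixed tagging: Noun Det Det Adv Det Adv Adv.
Checking each rule: R1 fail, R2 pass, R3 pass.
Only rule 1 fails.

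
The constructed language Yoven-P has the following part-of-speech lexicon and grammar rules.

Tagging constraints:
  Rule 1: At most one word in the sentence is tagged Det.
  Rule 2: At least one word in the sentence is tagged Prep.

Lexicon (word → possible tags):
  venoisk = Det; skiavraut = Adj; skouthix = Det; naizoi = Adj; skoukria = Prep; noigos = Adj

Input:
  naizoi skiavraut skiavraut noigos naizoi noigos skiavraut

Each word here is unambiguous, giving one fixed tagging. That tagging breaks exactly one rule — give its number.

2

Fixed tagging: Adj Adj Adj Adj Adj Adj Adj.
Rule check: R1 holds, R2 violated.
Only rule 2 fails.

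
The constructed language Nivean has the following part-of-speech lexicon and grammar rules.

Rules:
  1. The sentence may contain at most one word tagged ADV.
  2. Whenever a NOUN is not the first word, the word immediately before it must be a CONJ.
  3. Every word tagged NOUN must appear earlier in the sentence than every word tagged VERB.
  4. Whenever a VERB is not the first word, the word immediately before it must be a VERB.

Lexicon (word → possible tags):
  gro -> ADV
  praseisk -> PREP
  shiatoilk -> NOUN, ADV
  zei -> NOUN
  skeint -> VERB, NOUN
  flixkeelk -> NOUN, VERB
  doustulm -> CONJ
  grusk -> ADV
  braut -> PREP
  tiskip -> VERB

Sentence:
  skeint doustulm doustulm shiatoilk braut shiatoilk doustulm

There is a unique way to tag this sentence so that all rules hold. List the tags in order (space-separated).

Candidates per position — 1:skeint {VERB,NOUN}; 2:doustulm {CONJ}; 3:doustulm {CONJ}; 4:shiatoilk {NOUN,ADV}; 5:braut {PREP}; 6:shiatoilk {NOUN,ADV}; 7:doustulm {CONJ}.
At position 6, choosing NOUN makes rule 2 impossible to satisfy; hence ADV.
At position 4, choosing ADV makes rule 1 impossible to satisfy; hence NOUN.
At position 1, choosing VERB makes rule 3 impossible to satisfy; hence NOUN.
So the tagging must be: NOUN CONJ CONJ NOUN PREP ADV CONJ.
Verifying each rule — rule 1 satisfied; rule 2 satisfied; rule 3 satisfied; rule 4 satisfied.

NOUN CONJ CONJ NOUN PREP ADV CONJ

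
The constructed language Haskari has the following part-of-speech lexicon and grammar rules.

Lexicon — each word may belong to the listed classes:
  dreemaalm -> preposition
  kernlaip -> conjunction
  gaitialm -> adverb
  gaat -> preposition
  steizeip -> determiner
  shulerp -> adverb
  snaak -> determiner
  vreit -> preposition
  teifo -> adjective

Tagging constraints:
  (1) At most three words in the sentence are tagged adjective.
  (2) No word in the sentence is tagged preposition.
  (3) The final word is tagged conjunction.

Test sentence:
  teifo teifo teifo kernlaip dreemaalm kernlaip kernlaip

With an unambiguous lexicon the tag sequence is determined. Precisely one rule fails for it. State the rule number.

2

Fixed tagging: adjective adjective adjective conjunction preposition conjunction conjunction.
Applying the rules: R1 pass, R2 fail, R3 pass.
Only rule 2 fails.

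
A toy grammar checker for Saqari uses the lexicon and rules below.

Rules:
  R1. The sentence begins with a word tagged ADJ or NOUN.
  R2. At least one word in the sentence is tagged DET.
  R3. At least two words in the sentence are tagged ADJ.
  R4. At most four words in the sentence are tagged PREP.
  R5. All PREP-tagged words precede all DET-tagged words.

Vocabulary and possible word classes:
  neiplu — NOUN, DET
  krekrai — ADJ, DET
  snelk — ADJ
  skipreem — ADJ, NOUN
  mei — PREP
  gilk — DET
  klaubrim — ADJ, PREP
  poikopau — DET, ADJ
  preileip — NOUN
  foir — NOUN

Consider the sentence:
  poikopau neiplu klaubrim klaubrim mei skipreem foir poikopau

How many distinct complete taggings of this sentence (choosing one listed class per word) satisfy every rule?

Candidates per position — 1:poikopau {DET,ADJ}; 2:neiplu {NOUN,DET}; 3:klaubrim {ADJ,PREP}; 4:klaubrim {ADJ,PREP}; 5:mei {PREP}; 6:skipreem {ADJ,NOUN}; 7:foir {NOUN}; 8:poikopau {DET,ADJ}.
There are 64 candidate sequences in total.
Checking each against the rules leaves 7 sequences.
Count = 7.

7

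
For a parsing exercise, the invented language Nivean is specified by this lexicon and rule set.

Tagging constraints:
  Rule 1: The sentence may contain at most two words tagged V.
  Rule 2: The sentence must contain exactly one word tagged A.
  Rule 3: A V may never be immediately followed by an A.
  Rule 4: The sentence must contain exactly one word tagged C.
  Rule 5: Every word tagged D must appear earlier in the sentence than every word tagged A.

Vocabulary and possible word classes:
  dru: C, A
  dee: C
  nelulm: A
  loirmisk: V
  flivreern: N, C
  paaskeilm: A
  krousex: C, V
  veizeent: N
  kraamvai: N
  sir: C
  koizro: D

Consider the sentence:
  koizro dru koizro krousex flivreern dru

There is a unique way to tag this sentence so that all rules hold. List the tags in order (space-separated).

Candidates per position — 1:koizro {D}; 2:dru {C,A}; 3:koizro {D}; 4:krousex {C,V}; 5:flivreern {N,C}; 6:dru {C,A}.
If word 2 were A, no tagging could satisfy rule 5; so word 2 is C.
If word 4 were C, no tagging could satisfy rule 4; so word 4 is V.
If word 5 were C, no tagging could satisfy rule 4; so word 5 is N.
If word 6 were C, no tagging could satisfy rule 2; so word 6 is A.
The only consistent sequence is: D C D V N A.
Verifying each rule — rule 1 ok; rule 2 ok; rule 3 ok; rule 4 ok; rule 5 ok.

D C D V N A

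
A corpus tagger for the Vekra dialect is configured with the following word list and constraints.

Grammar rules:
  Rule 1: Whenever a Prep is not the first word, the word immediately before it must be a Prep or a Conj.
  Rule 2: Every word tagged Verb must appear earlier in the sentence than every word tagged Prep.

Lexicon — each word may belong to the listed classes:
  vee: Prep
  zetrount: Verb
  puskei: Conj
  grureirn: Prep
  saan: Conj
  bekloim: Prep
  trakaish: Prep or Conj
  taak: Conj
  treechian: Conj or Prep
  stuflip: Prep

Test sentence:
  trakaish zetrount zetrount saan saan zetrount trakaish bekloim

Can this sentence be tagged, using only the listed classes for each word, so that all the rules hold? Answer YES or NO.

YES

Candidates per position — 1:trakaish {Prep,Conj}; 2:zetrount {Verb}; 3:zetrount {Verb}; 4:saan {Conj}; 5:saan {Conj}; 6:zetrount {Verb}; 7:trakaish {Prep,Conj}; 8:bekloim {Prep}.
One satisfying assignment: Conj Verb Verb Conj Conj Verb Conj Prep.
Check: rule 1 ✓; rule 2 ✓.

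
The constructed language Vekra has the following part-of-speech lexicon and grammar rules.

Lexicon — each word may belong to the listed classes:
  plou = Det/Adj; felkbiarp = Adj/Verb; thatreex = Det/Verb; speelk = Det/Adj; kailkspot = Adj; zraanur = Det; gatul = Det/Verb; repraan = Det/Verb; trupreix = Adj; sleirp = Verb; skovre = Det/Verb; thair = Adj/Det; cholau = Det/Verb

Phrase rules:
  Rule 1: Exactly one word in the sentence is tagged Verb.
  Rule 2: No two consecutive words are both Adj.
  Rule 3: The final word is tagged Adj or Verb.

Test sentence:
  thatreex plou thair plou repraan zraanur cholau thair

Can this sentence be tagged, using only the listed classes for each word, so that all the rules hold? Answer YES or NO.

Candidates per position — 1:thatreex {Det,Verb}; 2:plou {Det,Adj}; 3:thair {Adj,Det}; 4:plou {Det,Adj}; 5:repraan {Det,Verb}; 6:zraanur {Det}; 7:cholau {Det,Verb}; 8:thair {Adj,Det}.
One satisfying assignment: Det Det Det Det Det Det Verb Adj.
Verifying each rule — rule 1 ok; rule 2 ok; rule 3 ok.

YES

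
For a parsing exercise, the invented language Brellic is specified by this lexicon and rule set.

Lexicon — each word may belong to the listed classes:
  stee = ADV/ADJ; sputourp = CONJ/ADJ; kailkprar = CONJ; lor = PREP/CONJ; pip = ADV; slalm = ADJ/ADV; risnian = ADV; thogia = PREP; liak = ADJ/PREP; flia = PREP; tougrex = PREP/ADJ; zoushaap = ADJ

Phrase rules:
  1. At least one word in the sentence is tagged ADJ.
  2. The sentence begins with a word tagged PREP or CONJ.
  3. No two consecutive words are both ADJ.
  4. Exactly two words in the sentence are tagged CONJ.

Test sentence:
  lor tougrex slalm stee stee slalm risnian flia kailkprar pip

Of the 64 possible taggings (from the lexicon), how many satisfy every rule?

12

Candidates per position — 1:lor {PREP,CONJ}; 2:tougrex {PREP,ADJ}; 3:slalm {ADJ,ADV}; 4:stee {ADV,ADJ}; 5:stee {ADV,ADJ}; 6:slalm {ADJ,ADV}; 7:risnian {ADV}; 8:flia {PREP}; 9:kailkprar {CONJ}; 10:pip {ADV}.
There are 64 candidate sequences in total.
Checking each against the rules leaves 12 sequences.
Count = 12.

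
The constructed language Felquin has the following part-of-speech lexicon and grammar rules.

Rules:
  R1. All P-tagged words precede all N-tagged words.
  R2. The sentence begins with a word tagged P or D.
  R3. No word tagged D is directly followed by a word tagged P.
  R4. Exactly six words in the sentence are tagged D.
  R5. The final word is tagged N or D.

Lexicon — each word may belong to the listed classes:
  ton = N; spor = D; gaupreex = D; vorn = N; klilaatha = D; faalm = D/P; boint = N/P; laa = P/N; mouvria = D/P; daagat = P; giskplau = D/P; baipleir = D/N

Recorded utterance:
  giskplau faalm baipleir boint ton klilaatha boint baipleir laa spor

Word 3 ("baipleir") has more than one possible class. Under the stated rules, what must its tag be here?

D

Candidates per position — 1:giskplau {D,P}; 2:faalm {D,P}; 3:baipleir {D,N}; 4:boint {N,P}; 5:ton {N}; 6:klilaatha {D}; 7:boint {N,P}; 8:baipleir {D,N}; 9:laa {P,N}; 10:spor {D}.
At position 1, choosing P makes rule 4 impossible to satisfy; hence D.
At position 2, choosing P makes rule 3 impossible to satisfy; hence D.
At position 3, choosing N makes rule 4 impossible to satisfy; hence D.
At position 4, choosing P makes rule 3 impossible to satisfy; hence N.
At position 7, choosing P makes rule 1 impossible to satisfy; hence N.
At position 8, choosing N makes rule 4 impossible to satisfy; hence D.
At position 9, choosing P makes rule 1 impossible to satisfy; hence N.
That leaves exactly one tagging: D D D N N D N D N D.
Rule-by-rule: rule 1 ok; rule 2 ok; rule 3 ok; rule 4 ok; rule 5 ok.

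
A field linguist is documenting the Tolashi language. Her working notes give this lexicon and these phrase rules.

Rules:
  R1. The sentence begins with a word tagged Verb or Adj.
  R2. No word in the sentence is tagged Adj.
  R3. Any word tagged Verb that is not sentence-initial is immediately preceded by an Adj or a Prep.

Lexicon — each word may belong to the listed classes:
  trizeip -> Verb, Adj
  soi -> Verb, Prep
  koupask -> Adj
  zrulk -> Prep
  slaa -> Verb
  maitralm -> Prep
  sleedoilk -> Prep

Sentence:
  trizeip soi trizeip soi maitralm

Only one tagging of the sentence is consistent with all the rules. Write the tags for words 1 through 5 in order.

Verb Prep Verb Prep Prep

Candidates per position — 1:trizeip {Verb,Adj}; 2:soi {Verb,Prep}; 3:trizeip {Verb,Adj}; 4:soi {Verb,Prep}; 5:maitralm {Prep}.
At position 1, choosing Adj makes rule 2 impossible to satisfy; hence Verb.
At position 2, choosing Verb makes rule 3 impossible to satisfy; hence Prep.
At position 3, choosing Adj makes rule 2 impossible to satisfy; hence Verb.
At position 4, choosing Verb makes rule 3 impossible to satisfy; hence Prep.
So the tagging must be: Verb Prep Verb Prep Prep.
Verifying each rule — rule 1 ✓; rule 2 ✓; rule 3 ✓.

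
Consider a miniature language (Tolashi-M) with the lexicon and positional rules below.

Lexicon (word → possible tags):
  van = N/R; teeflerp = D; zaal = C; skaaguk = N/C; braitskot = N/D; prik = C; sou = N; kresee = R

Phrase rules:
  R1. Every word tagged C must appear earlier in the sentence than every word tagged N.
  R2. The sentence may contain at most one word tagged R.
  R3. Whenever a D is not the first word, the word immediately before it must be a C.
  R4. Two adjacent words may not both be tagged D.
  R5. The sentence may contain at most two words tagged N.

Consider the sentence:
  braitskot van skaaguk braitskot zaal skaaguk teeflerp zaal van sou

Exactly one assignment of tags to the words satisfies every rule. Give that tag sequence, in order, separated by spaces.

Candidates per position — 1:braitskot {N,D}; 2:van {N,R}; 3:skaaguk {N,C}; 4:braitskot {N,D}; 5:zaal {C}; 6:skaaguk {N,C}; 7:teeflerp {D}; 8:zaal {C}; 9:van {N,R}; 10:sou {N}.
Position 1: tagging it N would leave rule 1 unsatisfiable, so it must be D.
Position 2: tagging it N would leave rule 1 unsatisfiable, so it must be R.
Position 3: tagging it N would leave rule 1 unsatisfiable, so it must be C.
Position 4: tagging it N would leave rule 1 unsatisfiable, so it must be D.
Position 6: tagging it N would leave rule 1 unsatisfiable, so it must be C.
Position 9: tagging it R would leave rule 2 unsatisfiable, so it must be N.
That leaves exactly one tagging: D R C D C C D C N N.
Verifying each rule — rule 1 holds; rule 2 holds; rule 3 holds; rule 4 holds; rule 5 holds.

D R C D C C D C N N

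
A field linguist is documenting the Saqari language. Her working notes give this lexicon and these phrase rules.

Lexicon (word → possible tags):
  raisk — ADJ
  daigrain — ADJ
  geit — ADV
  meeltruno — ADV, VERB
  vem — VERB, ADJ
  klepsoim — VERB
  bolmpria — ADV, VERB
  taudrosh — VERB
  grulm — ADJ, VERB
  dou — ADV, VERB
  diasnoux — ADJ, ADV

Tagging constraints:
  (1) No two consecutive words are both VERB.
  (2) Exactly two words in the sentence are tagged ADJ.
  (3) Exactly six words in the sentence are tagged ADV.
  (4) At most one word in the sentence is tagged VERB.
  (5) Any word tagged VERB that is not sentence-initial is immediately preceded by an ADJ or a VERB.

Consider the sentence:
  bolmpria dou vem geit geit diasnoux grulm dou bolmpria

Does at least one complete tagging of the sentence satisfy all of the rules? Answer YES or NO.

YES

Candidates per position — 1:bolmpria {ADV,VERB}; 2:dou {ADV,VERB}; 3:vem {VERB,ADJ}; 4:geit {ADV}; 5:geit {ADV}; 6:diasnoux {ADJ,ADV}; 7:grulm {ADJ,VERB}; 8:dou {ADV,VERB}; 9:bolmpria {ADV,VERB}.
One satisfying assignment: ADV ADV ADJ ADV ADV ADV ADJ VERB ADV.
Verifying each rule — rule 1 holds; rule 2 holds; rule 3 holds; rule 4 holds; rule 5 holds.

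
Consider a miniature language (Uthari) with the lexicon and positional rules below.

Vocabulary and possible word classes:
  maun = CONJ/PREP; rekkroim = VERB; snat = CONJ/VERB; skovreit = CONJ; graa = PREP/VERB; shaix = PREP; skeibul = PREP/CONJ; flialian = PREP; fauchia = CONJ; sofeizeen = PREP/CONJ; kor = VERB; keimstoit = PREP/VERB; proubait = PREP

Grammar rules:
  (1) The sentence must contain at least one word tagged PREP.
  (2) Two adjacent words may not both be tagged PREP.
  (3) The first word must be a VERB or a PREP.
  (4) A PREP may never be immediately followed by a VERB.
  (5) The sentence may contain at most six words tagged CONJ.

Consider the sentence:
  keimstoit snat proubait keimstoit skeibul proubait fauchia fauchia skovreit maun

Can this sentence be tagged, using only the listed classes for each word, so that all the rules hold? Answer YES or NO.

Candidates per position — 1:keimstoit {PREP,VERB}; 2:snat {CONJ,VERB}; 3:proubait {PREP}; 4:keimstoit {PREP,VERB}; 5:skeibul {PREP,CONJ}; 6:proubait {PREP}; 7:fauchia {CONJ}; 8:fauchia {CONJ}; 9:skovreit {CONJ}; 10:maun {CONJ,PREP}.
Every candidate sequence violates at least one rule; no consistent tagging exists.

NO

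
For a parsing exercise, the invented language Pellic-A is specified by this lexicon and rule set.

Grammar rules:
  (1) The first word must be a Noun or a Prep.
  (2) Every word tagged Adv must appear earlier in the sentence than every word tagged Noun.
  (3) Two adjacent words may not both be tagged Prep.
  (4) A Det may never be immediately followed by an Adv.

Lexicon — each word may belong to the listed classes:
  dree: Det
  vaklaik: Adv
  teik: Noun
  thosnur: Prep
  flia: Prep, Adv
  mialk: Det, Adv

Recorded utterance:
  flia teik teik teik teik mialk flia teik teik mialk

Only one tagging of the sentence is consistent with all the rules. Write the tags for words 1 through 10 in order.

Candidates per position — 1:flia {Prep,Adv}; 2:teik {Noun}; 3:teik {Noun}; 4:teik {Noun}; 5:teik {Noun}; 6:mialk {Det,Adv}; 7:flia {Prep,Adv}; 8:teik {Noun}; 9:teik {Noun}; 10:mialk {Det,Adv}.
If word 1 were Adv, no tagging could satisfy rule 1; so word 1 is Prep.
If word 6 were Adv, no tagging could satisfy rule 2; so word 6 is Det.
If word 7 were Adv, no tagging could satisfy rule 2; so word 7 is Prep.
If word 10 were Adv, no tagging could satisfy rule 2; so word 10 is Det.
The only consistent sequence is: Prep Noun Noun Noun Noun Det Prep Noun Noun Det.
Checking: rule 1 satisfied; rule 2 satisfied; rule 3 satisfied; rule 4 satisfied.

Prep Noun Noun Noun Noun Det Prep Noun Noun Det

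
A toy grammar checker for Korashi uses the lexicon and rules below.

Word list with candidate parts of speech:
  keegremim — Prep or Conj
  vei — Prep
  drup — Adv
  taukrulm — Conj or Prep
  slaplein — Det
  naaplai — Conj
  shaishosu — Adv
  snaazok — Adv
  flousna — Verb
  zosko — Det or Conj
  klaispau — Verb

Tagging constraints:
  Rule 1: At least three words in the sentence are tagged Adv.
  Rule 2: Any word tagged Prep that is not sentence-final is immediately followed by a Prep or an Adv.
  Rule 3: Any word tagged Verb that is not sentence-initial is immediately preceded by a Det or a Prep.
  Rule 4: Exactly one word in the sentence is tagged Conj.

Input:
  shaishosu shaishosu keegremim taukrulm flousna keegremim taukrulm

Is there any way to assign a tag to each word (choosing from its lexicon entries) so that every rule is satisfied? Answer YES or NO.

NO

Candidates per position — 1:shaishosu {Adv}; 2:shaishosu {Adv}; 3:keegremim {Prep,Conj}; 4:taukrulm {Conj,Prep}; 5:flousna {Verb}; 6:keegremim {Prep,Conj}; 7:taukrulm {Conj,Prep}.
Rule 1 cannot be satisfied by any choice of tags from the lexicon.
So there is no consistent tagging.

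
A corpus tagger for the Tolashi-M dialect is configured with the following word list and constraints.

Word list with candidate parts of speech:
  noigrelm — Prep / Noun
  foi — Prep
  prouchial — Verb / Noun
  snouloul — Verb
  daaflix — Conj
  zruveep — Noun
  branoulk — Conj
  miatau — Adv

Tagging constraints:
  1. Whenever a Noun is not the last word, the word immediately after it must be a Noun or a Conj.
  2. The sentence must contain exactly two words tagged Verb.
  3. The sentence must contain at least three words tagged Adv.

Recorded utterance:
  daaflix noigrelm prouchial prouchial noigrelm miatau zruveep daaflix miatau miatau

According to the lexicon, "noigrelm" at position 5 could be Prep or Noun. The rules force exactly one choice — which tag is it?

Candidates per position — 1:daaflix {Conj}; 2:noigrelm {Prep,Noun}; 3:prouchial {Verb,Noun}; 4:prouchial {Verb,Noun}; 5:noigrelm {Prep,Noun}; 6:miatau {Adv}; 7:zruveep {Noun}; 8:daaflix {Conj}; 9:miatau {Adv}; 10:miatau {Adv}.
Position 2: tagging it Noun would leave rule 1 unsatisfiable, so it must be Prep.
Position 3: tagging it Noun would leave rule 1 unsatisfiable, so it must be Verb.
Position 4: tagging it Noun would leave rule 1 unsatisfiable, so it must be Verb.
Position 5: tagging it Noun would leave rule 1 unsatisfiable, so it must be Prep.
The only consistent sequence is: Conj Prep Verb Verb Prep Adv Noun Conj Adv Adv.
Rule-by-rule: rule 1 ok; rule 2 ok; rule 3 ok.

Prep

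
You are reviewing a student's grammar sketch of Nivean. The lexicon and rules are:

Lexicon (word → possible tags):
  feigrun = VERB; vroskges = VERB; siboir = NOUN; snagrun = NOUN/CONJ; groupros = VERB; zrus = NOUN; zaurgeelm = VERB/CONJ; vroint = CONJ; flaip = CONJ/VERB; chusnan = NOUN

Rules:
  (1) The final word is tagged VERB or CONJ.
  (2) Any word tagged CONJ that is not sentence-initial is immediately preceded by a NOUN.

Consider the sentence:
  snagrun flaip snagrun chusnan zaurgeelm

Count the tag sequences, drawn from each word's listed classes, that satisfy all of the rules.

Candidates per position — 1:snagrun {NOUN,CONJ}; 2:flaip {CONJ,VERB}; 3:snagrun {NOUN,CONJ}; 4:chusnan {NOUN}; 5:zaurgeelm {VERB,CONJ}.
There are 16 candidate sequences in total.
Checking each against the rules leaves 6 sequences.
Count = 6.

6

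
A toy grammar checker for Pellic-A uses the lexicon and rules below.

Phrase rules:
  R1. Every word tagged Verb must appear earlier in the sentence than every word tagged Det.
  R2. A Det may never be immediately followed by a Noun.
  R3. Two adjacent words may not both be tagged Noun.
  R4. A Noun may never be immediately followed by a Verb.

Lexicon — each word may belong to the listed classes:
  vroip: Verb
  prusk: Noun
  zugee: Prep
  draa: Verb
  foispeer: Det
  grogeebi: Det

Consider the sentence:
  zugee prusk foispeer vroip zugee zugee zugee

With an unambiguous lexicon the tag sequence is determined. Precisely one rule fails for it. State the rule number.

1

Fixed tagging: Prep Noun Det Verb Prep Prep Prep.
Rule check: R1 violated, R2 holds, R3 holds, R4 holds.
Only rule 1 fails.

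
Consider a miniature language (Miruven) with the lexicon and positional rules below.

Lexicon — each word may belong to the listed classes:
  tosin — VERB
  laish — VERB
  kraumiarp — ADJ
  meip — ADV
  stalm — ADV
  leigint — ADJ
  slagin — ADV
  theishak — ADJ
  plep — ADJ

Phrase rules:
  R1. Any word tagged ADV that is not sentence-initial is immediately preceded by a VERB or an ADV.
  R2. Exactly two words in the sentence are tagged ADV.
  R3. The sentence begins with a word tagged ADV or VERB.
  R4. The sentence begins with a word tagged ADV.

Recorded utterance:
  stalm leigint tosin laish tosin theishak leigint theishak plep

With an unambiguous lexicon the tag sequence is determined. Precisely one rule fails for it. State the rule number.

2

Fixed tagging: ADV ADJ VERB VERB VERB ADJ ADJ ADJ ADJ.
Rule check: R1 ok, R2 fails, R3 ok, R4 ok.
Only rule 2 fails.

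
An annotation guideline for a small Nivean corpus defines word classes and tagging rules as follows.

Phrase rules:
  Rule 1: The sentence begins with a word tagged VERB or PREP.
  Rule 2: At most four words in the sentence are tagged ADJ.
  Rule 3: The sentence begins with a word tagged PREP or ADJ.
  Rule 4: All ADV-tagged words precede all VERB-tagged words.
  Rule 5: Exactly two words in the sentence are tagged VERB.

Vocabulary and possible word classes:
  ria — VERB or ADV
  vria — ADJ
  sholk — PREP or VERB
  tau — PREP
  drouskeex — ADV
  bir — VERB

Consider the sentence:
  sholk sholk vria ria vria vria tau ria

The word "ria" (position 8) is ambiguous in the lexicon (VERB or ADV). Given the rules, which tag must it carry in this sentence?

Candidates per position — 1:sholk {PREP,VERB}; 2:sholk {PREP,VERB}; 3:vria {ADJ}; 4:ria {VERB,ADV}; 5:vria {ADJ}; 6:vria {ADJ}; 7:tau {PREP}; 8:ria {VERB,ADV}.
At position 1, choosing VERB makes rule 3 impossible to satisfy; hence PREP.
Position 8: the remaining choice is settled jointly with positions 2, 4 — only VERB at position 8 is part of a tagging that satisfies every rule.
So the tagging must be: PREP PREP ADJ VERB ADJ ADJ PREP VERB.
Verifying each rule — rule 1 ok; rule 2 ok; rule 3 ok; rule 4 ok; rule 5 ok.

VERB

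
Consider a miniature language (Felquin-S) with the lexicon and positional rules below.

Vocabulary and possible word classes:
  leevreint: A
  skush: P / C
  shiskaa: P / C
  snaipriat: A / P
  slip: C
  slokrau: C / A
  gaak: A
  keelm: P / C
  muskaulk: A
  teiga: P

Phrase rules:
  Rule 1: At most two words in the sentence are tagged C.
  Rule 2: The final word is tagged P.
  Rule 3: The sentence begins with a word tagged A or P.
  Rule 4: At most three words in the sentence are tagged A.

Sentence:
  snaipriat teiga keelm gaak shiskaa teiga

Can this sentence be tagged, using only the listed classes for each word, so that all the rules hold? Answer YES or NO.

Candidates per position — 1:snaipriat {A,P}; 2:teiga {P}; 3:keelm {P,C}; 4:gaak {A}; 5:shiskaa {P,C}; 6:teiga {P}.
One satisfying assignment: A P P A P P.
Rule-by-rule: rule 1 satisfied; rule 2 satisfied; rule 3 satisfied; rule 4 satisfied.

YES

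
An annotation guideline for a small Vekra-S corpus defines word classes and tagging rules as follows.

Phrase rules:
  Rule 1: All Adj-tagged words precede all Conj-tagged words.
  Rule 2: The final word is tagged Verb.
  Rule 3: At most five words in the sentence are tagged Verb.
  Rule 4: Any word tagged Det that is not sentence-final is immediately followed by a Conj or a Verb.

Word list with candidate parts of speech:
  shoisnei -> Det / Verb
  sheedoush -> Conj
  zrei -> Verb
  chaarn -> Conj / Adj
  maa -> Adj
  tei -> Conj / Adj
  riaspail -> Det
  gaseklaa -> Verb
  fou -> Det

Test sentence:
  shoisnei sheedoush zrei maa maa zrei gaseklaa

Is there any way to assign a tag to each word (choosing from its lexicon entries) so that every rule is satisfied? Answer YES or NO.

Candidates per position — 1:shoisnei {Det,Verb}; 2:sheedoush {Conj}; 3:zrei {Verb}; 4:maa {Adj}; 5:maa {Adj}; 6:zrei {Verb}; 7:gaseklaa {Verb}.
Rule 1 cannot be satisfied by any choice of tags from the lexicon.
So there is no consistent tagging.

NO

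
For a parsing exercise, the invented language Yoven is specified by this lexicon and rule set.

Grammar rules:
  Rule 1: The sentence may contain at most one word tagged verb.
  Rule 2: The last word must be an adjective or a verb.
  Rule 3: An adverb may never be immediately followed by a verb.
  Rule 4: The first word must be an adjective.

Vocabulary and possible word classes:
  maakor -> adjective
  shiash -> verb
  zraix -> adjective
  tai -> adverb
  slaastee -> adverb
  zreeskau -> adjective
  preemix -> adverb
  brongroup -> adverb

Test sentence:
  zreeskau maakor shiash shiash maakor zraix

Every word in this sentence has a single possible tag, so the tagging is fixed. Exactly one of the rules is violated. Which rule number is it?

1

Fixed tagging: adjective adjective verb verb adjective adjective.
Rule check: R1 fails, R2 ok, R3 ok, R4 ok.
Only rule 1 fails.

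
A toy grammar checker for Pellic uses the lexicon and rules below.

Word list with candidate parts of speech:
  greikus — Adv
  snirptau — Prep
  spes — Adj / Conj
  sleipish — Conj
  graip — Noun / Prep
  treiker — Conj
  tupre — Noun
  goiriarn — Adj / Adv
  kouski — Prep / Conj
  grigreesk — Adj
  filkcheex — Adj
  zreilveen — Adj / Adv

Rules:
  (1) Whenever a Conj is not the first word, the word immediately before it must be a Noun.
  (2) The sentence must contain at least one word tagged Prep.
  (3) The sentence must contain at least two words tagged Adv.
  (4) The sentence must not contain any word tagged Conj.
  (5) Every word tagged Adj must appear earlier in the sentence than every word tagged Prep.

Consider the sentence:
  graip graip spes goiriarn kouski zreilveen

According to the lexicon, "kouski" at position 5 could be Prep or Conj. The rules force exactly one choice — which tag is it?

Prep

Candidates per position — 1:graip {Noun,Prep}; 2:graip {Noun,Prep}; 3:spes {Adj,Conj}; 4:goiriarn {Adj,Adv}; 5:kouski {Prep,Conj}; 6:zreilveen {Adj,Adv}.
If word 3 were Conj, no tagging could satisfy rule 4; so word 3 is Adj.
If word 4 were Adj, no tagging could satisfy rule 3; so word 4 is Adv.
If word 5 were Conj, no tagging could satisfy rule 1; so word 5 is Prep.
If word 6 were Adj, no tagging could satisfy rule 3; so word 6 is Adv.
If word 1 were Prep, no tagging could satisfy rule 5; so word 1 is Noun.
If word 2 were Prep, no tagging could satisfy rule 5; so word 2 is Noun.
The unique satisfying tagging is: Noun Noun Adj Adv Prep Adv.
Verifying each rule — rule 1 satisfied; rule 2 satisfied; rule 3 satisfied; rule 4 satisfied; rule 5 satisfied.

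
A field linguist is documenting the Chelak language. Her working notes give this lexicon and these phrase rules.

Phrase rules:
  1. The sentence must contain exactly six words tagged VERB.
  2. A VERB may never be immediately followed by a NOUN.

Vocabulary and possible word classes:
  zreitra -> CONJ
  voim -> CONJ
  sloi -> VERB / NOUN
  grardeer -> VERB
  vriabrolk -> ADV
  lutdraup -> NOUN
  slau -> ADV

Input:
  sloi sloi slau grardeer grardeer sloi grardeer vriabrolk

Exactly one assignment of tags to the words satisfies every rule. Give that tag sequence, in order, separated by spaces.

VERB VERB ADV VERB VERB VERB VERB ADV

Candidates per position — 1:sloi {VERB,NOUN}; 2:sloi {VERB,NOUN}; 3:slau {ADV}; 4:grardeer {VERB}; 5:grardeer {VERB}; 6:sloi {VERB,NOUN}; 7:grardeer {VERB}; 8:vriabrolk {ADV}.
Position 1: tagging it NOUN would leave rule 1 unsatisfiable, so it must be VERB.
Position 2: tagging it NOUN would leave rule 1 unsatisfiable, so it must be VERB.
Position 6: tagging it NOUN would leave rule 1 unsatisfiable, so it must be VERB.
The only consistent sequence is: VERB VERB ADV VERB VERB VERB VERB ADV.
Check: rule 1 satisfied; rule 2 satisfied.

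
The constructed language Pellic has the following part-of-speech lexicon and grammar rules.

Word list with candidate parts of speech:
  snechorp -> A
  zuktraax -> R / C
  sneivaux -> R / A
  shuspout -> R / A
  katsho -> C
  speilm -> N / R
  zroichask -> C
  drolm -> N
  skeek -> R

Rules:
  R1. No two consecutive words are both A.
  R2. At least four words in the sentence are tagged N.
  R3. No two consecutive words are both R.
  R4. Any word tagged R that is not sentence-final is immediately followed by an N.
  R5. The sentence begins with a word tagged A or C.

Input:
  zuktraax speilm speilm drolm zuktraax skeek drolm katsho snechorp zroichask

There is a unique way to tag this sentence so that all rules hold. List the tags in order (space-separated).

Candidates per position — 1:zuktraax {R,C}; 2:speilm {N,R}; 3:speilm {N,R}; 4:drolm {N}; 5:zuktraax {R,C}; 6:skeek {R}; 7:drolm {N}; 8:katsho {C}; 9:snechorp {A}; 10:zroichask {C}.
If word 1 were R, no tagging could satisfy rule 5; so word 1 is C.
If word 2 were R, no tagging could satisfy rule 2; so word 2 is N.
If word 3 were R, no tagging could satisfy rule 2; so word 3 is N.
If word 5 were R, no tagging could satisfy rule 3; so word 5 is C.
The only consistent sequence is: C N N N C R N C A C.
Check: rule 1 holds; rule 2 holds; rule 3 holds; rule 4 holds; rule 5 holds.

C N N N C R N C A C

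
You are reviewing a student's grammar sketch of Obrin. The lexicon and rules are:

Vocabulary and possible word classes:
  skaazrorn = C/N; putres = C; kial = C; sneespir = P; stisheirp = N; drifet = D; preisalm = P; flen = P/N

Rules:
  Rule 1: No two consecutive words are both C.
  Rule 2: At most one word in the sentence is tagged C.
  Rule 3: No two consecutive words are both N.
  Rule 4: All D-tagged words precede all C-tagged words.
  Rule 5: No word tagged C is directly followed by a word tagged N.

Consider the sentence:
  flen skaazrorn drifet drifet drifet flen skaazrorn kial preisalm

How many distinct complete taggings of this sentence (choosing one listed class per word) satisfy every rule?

1

Candidates per position — 1:flen {P,N}; 2:skaazrorn {C,N}; 3:drifet {D}; 4:drifet {D}; 5:drifet {D}; 6:flen {P,N}; 7:skaazrorn {C,N}; 8:kial {C}; 9:preisalm {P}.
There are 16 candidate sequences in total.
The sequences that satisfy every rule: P N D D D P N C P.
Count = 1.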